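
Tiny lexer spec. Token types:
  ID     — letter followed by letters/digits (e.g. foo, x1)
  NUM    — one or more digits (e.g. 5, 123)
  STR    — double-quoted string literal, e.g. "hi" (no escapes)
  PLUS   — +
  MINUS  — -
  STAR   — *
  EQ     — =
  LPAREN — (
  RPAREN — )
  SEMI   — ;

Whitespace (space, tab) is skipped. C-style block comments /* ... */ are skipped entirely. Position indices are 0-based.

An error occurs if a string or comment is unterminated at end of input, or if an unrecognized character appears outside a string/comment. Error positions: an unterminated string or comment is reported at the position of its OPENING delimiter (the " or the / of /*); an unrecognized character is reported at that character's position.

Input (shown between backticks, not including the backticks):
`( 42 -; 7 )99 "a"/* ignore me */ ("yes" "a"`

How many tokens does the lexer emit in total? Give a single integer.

Answer: 11

Derivation:
pos=0: emit LPAREN '('
pos=2: emit NUM '42' (now at pos=4)
pos=5: emit MINUS '-'
pos=6: emit SEMI ';'
pos=8: emit NUM '7' (now at pos=9)
pos=10: emit RPAREN ')'
pos=11: emit NUM '99' (now at pos=13)
pos=14: enter STRING mode
pos=14: emit STR "a" (now at pos=17)
pos=17: enter COMMENT mode (saw '/*')
exit COMMENT mode (now at pos=32)
pos=33: emit LPAREN '('
pos=34: enter STRING mode
pos=34: emit STR "yes" (now at pos=39)
pos=40: enter STRING mode
pos=40: emit STR "a" (now at pos=43)
DONE. 11 tokens: [LPAREN, NUM, MINUS, SEMI, NUM, RPAREN, NUM, STR, LPAREN, STR, STR]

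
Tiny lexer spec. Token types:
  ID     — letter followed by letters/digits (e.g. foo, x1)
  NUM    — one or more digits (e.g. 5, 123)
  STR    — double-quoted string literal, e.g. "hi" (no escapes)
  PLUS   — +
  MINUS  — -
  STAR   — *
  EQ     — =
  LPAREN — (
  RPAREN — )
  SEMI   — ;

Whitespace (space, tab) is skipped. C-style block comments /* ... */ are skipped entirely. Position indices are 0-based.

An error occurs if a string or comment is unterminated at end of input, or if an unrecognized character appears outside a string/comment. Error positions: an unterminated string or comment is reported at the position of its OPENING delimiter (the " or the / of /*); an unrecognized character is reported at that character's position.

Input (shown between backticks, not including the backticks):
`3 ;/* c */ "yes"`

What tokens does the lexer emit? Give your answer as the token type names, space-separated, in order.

pos=0: emit NUM '3' (now at pos=1)
pos=2: emit SEMI ';'
pos=3: enter COMMENT mode (saw '/*')
exit COMMENT mode (now at pos=10)
pos=11: enter STRING mode
pos=11: emit STR "yes" (now at pos=16)
DONE. 3 tokens: [NUM, SEMI, STR]

Answer: NUM SEMI STR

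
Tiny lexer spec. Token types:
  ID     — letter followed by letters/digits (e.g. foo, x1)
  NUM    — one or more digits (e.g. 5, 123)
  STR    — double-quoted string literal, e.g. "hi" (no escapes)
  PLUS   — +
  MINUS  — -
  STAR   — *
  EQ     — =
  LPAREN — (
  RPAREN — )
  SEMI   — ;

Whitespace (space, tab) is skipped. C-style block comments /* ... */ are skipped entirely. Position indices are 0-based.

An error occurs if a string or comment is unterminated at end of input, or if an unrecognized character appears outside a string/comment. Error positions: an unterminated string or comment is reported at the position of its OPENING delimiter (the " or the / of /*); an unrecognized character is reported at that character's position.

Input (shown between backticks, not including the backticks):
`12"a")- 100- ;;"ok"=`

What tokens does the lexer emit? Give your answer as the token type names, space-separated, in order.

Answer: NUM STR RPAREN MINUS NUM MINUS SEMI SEMI STR EQ

Derivation:
pos=0: emit NUM '12' (now at pos=2)
pos=2: enter STRING mode
pos=2: emit STR "a" (now at pos=5)
pos=5: emit RPAREN ')'
pos=6: emit MINUS '-'
pos=8: emit NUM '100' (now at pos=11)
pos=11: emit MINUS '-'
pos=13: emit SEMI ';'
pos=14: emit SEMI ';'
pos=15: enter STRING mode
pos=15: emit STR "ok" (now at pos=19)
pos=19: emit EQ '='
DONE. 10 tokens: [NUM, STR, RPAREN, MINUS, NUM, MINUS, SEMI, SEMI, STR, EQ]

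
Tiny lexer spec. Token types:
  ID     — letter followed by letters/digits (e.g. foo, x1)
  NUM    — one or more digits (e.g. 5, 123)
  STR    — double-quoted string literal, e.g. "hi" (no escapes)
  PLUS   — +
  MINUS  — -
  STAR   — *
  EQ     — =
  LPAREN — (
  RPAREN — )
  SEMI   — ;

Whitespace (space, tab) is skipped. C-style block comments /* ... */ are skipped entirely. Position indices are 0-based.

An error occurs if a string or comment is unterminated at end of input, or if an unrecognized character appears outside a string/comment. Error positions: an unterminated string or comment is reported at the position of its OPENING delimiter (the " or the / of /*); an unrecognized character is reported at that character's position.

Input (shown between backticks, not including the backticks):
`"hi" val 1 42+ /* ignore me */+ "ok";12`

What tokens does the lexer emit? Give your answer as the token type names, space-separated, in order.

Answer: STR ID NUM NUM PLUS PLUS STR SEMI NUM

Derivation:
pos=0: enter STRING mode
pos=0: emit STR "hi" (now at pos=4)
pos=5: emit ID 'val' (now at pos=8)
pos=9: emit NUM '1' (now at pos=10)
pos=11: emit NUM '42' (now at pos=13)
pos=13: emit PLUS '+'
pos=15: enter COMMENT mode (saw '/*')
exit COMMENT mode (now at pos=30)
pos=30: emit PLUS '+'
pos=32: enter STRING mode
pos=32: emit STR "ok" (now at pos=36)
pos=36: emit SEMI ';'
pos=37: emit NUM '12' (now at pos=39)
DONE. 9 tokens: [STR, ID, NUM, NUM, PLUS, PLUS, STR, SEMI, NUM]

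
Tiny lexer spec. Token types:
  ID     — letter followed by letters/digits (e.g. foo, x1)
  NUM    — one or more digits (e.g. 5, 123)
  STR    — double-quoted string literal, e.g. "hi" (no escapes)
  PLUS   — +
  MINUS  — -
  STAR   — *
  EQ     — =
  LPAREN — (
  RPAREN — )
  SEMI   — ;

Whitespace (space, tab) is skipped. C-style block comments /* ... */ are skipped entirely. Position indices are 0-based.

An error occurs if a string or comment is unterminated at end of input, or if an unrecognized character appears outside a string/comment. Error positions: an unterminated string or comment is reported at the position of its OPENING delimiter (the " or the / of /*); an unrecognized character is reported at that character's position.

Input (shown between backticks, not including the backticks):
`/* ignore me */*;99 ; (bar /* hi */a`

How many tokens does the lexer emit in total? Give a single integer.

Answer: 7

Derivation:
pos=0: enter COMMENT mode (saw '/*')
exit COMMENT mode (now at pos=15)
pos=15: emit STAR '*'
pos=16: emit SEMI ';'
pos=17: emit NUM '99' (now at pos=19)
pos=20: emit SEMI ';'
pos=22: emit LPAREN '('
pos=23: emit ID 'bar' (now at pos=26)
pos=27: enter COMMENT mode (saw '/*')
exit COMMENT mode (now at pos=35)
pos=35: emit ID 'a' (now at pos=36)
DONE. 7 tokens: [STAR, SEMI, NUM, SEMI, LPAREN, ID, ID]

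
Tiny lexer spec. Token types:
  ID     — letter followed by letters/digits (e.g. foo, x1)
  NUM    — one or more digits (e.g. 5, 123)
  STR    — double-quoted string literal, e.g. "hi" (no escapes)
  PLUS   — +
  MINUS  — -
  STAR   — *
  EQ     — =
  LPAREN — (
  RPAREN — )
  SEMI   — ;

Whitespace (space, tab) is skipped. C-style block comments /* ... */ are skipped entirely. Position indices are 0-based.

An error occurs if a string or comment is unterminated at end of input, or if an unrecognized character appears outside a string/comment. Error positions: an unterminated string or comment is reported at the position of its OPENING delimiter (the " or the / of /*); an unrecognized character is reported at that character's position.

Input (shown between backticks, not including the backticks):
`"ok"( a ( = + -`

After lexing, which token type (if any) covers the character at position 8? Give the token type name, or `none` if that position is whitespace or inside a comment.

pos=0: enter STRING mode
pos=0: emit STR "ok" (now at pos=4)
pos=4: emit LPAREN '('
pos=6: emit ID 'a' (now at pos=7)
pos=8: emit LPAREN '('
pos=10: emit EQ '='
pos=12: emit PLUS '+'
pos=14: emit MINUS '-'
DONE. 7 tokens: [STR, LPAREN, ID, LPAREN, EQ, PLUS, MINUS]
Position 8: char is '(' -> LPAREN

Answer: LPAREN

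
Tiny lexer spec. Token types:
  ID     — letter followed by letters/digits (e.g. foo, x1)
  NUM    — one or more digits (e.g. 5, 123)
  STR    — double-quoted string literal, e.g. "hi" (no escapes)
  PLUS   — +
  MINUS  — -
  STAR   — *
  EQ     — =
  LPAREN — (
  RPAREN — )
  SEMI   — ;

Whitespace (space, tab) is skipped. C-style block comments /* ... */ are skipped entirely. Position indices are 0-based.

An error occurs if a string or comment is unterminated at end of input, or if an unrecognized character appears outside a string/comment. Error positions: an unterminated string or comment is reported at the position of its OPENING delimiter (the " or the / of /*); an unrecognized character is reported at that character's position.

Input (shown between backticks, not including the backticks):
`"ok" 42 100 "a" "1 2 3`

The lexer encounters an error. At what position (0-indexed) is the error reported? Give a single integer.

pos=0: enter STRING mode
pos=0: emit STR "ok" (now at pos=4)
pos=5: emit NUM '42' (now at pos=7)
pos=8: emit NUM '100' (now at pos=11)
pos=12: enter STRING mode
pos=12: emit STR "a" (now at pos=15)
pos=16: enter STRING mode
pos=16: ERROR — unterminated string

Answer: 16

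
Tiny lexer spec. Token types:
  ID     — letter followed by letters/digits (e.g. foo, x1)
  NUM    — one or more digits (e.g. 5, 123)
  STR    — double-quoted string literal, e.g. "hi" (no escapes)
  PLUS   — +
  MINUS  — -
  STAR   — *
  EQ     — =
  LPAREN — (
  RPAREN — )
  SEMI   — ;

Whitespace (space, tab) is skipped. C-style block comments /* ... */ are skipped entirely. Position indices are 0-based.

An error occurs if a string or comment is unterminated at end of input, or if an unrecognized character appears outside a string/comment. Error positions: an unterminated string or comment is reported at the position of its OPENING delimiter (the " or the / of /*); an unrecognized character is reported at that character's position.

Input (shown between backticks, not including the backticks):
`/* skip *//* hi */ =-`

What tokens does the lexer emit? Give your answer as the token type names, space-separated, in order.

Answer: EQ MINUS

Derivation:
pos=0: enter COMMENT mode (saw '/*')
exit COMMENT mode (now at pos=10)
pos=10: enter COMMENT mode (saw '/*')
exit COMMENT mode (now at pos=18)
pos=19: emit EQ '='
pos=20: emit MINUS '-'
DONE. 2 tokens: [EQ, MINUS]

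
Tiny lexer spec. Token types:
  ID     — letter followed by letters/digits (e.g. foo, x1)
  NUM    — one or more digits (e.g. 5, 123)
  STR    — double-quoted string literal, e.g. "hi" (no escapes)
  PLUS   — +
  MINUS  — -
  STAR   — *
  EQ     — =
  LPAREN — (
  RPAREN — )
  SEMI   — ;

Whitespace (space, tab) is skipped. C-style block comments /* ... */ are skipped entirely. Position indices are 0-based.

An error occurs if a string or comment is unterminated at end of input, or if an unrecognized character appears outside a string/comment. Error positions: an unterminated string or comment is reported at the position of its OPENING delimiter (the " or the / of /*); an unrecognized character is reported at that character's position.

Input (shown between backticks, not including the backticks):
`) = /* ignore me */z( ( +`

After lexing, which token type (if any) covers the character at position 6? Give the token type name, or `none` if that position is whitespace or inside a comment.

Answer: none

Derivation:
pos=0: emit RPAREN ')'
pos=2: emit EQ '='
pos=4: enter COMMENT mode (saw '/*')
exit COMMENT mode (now at pos=19)
pos=19: emit ID 'z' (now at pos=20)
pos=20: emit LPAREN '('
pos=22: emit LPAREN '('
pos=24: emit PLUS '+'
DONE. 6 tokens: [RPAREN, EQ, ID, LPAREN, LPAREN, PLUS]
Position 6: char is ' ' -> none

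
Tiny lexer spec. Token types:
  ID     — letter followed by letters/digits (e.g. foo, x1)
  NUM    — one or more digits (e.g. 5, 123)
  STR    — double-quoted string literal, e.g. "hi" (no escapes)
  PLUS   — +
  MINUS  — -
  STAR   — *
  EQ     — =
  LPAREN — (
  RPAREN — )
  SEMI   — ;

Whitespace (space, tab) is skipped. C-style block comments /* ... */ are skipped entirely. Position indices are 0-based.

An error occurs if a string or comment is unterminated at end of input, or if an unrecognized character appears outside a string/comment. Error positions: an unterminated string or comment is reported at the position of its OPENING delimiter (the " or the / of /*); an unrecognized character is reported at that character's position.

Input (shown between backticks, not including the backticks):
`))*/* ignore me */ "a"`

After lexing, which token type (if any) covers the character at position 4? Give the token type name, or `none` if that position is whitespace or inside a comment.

Answer: none

Derivation:
pos=0: emit RPAREN ')'
pos=1: emit RPAREN ')'
pos=2: emit STAR '*'
pos=3: enter COMMENT mode (saw '/*')
exit COMMENT mode (now at pos=18)
pos=19: enter STRING mode
pos=19: emit STR "a" (now at pos=22)
DONE. 4 tokens: [RPAREN, RPAREN, STAR, STR]
Position 4: char is '*' -> none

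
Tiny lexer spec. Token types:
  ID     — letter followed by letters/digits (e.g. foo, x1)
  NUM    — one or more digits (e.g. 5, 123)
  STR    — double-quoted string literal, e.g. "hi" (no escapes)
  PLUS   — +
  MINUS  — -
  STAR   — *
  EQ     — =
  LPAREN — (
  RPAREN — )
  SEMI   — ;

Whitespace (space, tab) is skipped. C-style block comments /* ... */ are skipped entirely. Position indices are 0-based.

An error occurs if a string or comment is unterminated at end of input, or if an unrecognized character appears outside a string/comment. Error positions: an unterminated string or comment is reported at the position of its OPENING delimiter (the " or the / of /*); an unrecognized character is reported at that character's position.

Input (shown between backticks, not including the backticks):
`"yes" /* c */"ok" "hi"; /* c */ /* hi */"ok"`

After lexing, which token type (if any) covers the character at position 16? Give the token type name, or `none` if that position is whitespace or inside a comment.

Answer: STR

Derivation:
pos=0: enter STRING mode
pos=0: emit STR "yes" (now at pos=5)
pos=6: enter COMMENT mode (saw '/*')
exit COMMENT mode (now at pos=13)
pos=13: enter STRING mode
pos=13: emit STR "ok" (now at pos=17)
pos=18: enter STRING mode
pos=18: emit STR "hi" (now at pos=22)
pos=22: emit SEMI ';'
pos=24: enter COMMENT mode (saw '/*')
exit COMMENT mode (now at pos=31)
pos=32: enter COMMENT mode (saw '/*')
exit COMMENT mode (now at pos=40)
pos=40: enter STRING mode
pos=40: emit STR "ok" (now at pos=44)
DONE. 5 tokens: [STR, STR, STR, SEMI, STR]
Position 16: char is '"' -> STR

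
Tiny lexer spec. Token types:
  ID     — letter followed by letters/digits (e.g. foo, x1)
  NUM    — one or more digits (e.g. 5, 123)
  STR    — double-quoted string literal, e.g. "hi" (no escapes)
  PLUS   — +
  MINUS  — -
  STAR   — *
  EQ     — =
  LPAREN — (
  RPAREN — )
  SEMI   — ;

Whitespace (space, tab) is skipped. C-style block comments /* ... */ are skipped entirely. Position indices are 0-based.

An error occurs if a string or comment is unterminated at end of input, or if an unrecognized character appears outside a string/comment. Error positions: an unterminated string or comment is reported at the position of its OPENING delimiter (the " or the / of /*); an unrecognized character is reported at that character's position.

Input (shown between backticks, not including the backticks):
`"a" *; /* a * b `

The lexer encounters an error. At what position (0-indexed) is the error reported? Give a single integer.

Answer: 7

Derivation:
pos=0: enter STRING mode
pos=0: emit STR "a" (now at pos=3)
pos=4: emit STAR '*'
pos=5: emit SEMI ';'
pos=7: enter COMMENT mode (saw '/*')
pos=7: ERROR — unterminated comment (reached EOF)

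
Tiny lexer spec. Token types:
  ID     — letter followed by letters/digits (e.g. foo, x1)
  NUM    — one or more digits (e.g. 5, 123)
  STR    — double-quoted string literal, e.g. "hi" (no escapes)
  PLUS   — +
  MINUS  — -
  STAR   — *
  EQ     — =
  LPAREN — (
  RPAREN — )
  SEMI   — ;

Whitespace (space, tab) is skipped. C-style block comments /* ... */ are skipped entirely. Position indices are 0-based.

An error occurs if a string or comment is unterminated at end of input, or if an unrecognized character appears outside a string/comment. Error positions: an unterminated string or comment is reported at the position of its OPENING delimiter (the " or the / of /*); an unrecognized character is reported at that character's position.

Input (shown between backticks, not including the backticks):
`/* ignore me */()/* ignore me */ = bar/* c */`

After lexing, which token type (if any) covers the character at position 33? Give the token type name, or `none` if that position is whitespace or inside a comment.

Answer: EQ

Derivation:
pos=0: enter COMMENT mode (saw '/*')
exit COMMENT mode (now at pos=15)
pos=15: emit LPAREN '('
pos=16: emit RPAREN ')'
pos=17: enter COMMENT mode (saw '/*')
exit COMMENT mode (now at pos=32)
pos=33: emit EQ '='
pos=35: emit ID 'bar' (now at pos=38)
pos=38: enter COMMENT mode (saw '/*')
exit COMMENT mode (now at pos=45)
DONE. 4 tokens: [LPAREN, RPAREN, EQ, ID]
Position 33: char is '=' -> EQ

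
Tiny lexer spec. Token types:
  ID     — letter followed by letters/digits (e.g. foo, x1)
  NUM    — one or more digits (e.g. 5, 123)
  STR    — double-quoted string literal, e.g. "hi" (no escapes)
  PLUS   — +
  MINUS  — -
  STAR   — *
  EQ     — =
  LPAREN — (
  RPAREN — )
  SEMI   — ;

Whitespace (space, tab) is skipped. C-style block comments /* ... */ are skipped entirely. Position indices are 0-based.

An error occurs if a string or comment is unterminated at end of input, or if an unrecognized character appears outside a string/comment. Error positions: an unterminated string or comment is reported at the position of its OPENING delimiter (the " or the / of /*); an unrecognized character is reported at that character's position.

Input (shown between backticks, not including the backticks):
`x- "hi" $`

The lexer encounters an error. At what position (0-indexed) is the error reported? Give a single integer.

Answer: 8

Derivation:
pos=0: emit ID 'x' (now at pos=1)
pos=1: emit MINUS '-'
pos=3: enter STRING mode
pos=3: emit STR "hi" (now at pos=7)
pos=8: ERROR — unrecognized char '$'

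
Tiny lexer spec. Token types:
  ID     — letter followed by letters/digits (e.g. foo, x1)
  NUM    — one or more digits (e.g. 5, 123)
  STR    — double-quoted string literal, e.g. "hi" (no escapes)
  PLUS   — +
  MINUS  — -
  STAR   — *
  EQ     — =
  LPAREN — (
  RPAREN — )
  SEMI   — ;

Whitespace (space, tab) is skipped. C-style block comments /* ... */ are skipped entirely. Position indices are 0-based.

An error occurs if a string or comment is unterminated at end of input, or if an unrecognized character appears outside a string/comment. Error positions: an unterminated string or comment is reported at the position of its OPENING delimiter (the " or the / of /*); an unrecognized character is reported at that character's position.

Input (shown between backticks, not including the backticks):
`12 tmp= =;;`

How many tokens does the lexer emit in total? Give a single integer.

Answer: 6

Derivation:
pos=0: emit NUM '12' (now at pos=2)
pos=3: emit ID 'tmp' (now at pos=6)
pos=6: emit EQ '='
pos=8: emit EQ '='
pos=9: emit SEMI ';'
pos=10: emit SEMI ';'
DONE. 6 tokens: [NUM, ID, EQ, EQ, SEMI, SEMI]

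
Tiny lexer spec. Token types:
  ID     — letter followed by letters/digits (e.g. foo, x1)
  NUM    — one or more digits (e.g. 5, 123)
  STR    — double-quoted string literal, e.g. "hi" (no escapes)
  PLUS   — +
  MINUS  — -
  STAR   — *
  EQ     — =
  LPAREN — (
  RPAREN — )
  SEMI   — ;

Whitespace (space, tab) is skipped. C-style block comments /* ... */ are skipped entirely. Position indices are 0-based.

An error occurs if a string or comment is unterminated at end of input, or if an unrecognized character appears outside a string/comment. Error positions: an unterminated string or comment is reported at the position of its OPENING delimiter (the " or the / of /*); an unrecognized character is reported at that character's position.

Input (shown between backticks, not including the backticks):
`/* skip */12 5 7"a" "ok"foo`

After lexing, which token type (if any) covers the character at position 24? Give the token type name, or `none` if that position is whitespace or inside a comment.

pos=0: enter COMMENT mode (saw '/*')
exit COMMENT mode (now at pos=10)
pos=10: emit NUM '12' (now at pos=12)
pos=13: emit NUM '5' (now at pos=14)
pos=15: emit NUM '7' (now at pos=16)
pos=16: enter STRING mode
pos=16: emit STR "a" (now at pos=19)
pos=20: enter STRING mode
pos=20: emit STR "ok" (now at pos=24)
pos=24: emit ID 'foo' (now at pos=27)
DONE. 6 tokens: [NUM, NUM, NUM, STR, STR, ID]
Position 24: char is 'f' -> ID

Answer: ID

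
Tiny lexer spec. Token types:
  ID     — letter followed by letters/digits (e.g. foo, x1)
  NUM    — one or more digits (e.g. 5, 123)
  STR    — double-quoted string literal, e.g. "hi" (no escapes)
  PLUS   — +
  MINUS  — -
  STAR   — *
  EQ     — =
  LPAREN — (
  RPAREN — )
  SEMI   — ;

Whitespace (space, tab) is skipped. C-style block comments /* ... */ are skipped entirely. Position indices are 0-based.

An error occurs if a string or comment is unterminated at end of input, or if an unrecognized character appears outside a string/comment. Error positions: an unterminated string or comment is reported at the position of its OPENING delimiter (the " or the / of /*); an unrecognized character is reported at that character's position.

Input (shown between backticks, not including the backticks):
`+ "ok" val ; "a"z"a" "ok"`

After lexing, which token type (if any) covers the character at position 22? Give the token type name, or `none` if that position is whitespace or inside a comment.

pos=0: emit PLUS '+'
pos=2: enter STRING mode
pos=2: emit STR "ok" (now at pos=6)
pos=7: emit ID 'val' (now at pos=10)
pos=11: emit SEMI ';'
pos=13: enter STRING mode
pos=13: emit STR "a" (now at pos=16)
pos=16: emit ID 'z' (now at pos=17)
pos=17: enter STRING mode
pos=17: emit STR "a" (now at pos=20)
pos=21: enter STRING mode
pos=21: emit STR "ok" (now at pos=25)
DONE. 8 tokens: [PLUS, STR, ID, SEMI, STR, ID, STR, STR]
Position 22: char is 'o' -> STR

Answer: STR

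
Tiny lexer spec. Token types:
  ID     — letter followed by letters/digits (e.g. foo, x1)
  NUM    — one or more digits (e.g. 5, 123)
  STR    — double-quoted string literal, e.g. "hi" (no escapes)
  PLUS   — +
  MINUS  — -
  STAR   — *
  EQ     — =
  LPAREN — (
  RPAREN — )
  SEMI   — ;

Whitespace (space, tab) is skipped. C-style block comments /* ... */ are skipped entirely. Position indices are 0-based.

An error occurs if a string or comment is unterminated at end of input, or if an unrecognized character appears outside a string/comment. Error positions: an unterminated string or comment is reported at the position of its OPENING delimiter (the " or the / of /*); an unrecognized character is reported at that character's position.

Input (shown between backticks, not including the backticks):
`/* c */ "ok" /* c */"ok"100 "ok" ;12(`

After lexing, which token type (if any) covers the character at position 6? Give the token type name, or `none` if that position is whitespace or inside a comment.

pos=0: enter COMMENT mode (saw '/*')
exit COMMENT mode (now at pos=7)
pos=8: enter STRING mode
pos=8: emit STR "ok" (now at pos=12)
pos=13: enter COMMENT mode (saw '/*')
exit COMMENT mode (now at pos=20)
pos=20: enter STRING mode
pos=20: emit STR "ok" (now at pos=24)
pos=24: emit NUM '100' (now at pos=27)
pos=28: enter STRING mode
pos=28: emit STR "ok" (now at pos=32)
pos=33: emit SEMI ';'
pos=34: emit NUM '12' (now at pos=36)
pos=36: emit LPAREN '('
DONE. 7 tokens: [STR, STR, NUM, STR, SEMI, NUM, LPAREN]
Position 6: char is '/' -> none

Answer: none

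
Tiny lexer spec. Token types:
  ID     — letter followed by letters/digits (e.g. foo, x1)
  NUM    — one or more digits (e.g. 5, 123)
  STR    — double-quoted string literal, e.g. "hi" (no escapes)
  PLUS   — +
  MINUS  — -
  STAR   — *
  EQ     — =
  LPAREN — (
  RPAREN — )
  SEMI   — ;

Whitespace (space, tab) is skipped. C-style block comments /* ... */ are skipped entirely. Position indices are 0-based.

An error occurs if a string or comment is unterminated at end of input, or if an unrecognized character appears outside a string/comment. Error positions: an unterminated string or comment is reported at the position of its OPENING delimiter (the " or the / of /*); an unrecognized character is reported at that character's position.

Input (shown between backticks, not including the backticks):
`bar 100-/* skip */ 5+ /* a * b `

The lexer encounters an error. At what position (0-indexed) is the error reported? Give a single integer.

Answer: 22

Derivation:
pos=0: emit ID 'bar' (now at pos=3)
pos=4: emit NUM '100' (now at pos=7)
pos=7: emit MINUS '-'
pos=8: enter COMMENT mode (saw '/*')
exit COMMENT mode (now at pos=18)
pos=19: emit NUM '5' (now at pos=20)
pos=20: emit PLUS '+'
pos=22: enter COMMENT mode (saw '/*')
pos=22: ERROR — unterminated comment (reached EOF)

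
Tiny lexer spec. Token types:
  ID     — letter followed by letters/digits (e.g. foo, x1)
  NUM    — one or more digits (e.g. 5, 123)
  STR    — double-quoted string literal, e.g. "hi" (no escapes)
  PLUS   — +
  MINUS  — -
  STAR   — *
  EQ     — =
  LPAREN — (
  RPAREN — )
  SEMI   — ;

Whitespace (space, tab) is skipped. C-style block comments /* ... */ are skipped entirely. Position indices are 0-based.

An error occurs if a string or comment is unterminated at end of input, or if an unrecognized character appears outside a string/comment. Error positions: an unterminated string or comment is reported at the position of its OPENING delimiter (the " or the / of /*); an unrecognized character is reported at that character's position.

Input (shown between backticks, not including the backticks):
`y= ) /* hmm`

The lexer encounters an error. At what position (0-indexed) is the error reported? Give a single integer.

Answer: 5

Derivation:
pos=0: emit ID 'y' (now at pos=1)
pos=1: emit EQ '='
pos=3: emit RPAREN ')'
pos=5: enter COMMENT mode (saw '/*')
pos=5: ERROR — unterminated comment (reached EOF)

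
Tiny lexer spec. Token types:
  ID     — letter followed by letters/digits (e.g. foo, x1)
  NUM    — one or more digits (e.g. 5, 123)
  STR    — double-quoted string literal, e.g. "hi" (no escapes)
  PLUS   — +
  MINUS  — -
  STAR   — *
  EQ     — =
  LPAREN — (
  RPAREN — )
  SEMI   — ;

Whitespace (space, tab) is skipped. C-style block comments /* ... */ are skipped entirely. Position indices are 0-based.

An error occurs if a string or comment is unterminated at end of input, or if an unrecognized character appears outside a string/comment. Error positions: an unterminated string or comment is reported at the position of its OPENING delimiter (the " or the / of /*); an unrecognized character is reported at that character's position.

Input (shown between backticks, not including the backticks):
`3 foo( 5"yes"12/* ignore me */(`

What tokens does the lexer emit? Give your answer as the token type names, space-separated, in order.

Answer: NUM ID LPAREN NUM STR NUM LPAREN

Derivation:
pos=0: emit NUM '3' (now at pos=1)
pos=2: emit ID 'foo' (now at pos=5)
pos=5: emit LPAREN '('
pos=7: emit NUM '5' (now at pos=8)
pos=8: enter STRING mode
pos=8: emit STR "yes" (now at pos=13)
pos=13: emit NUM '12' (now at pos=15)
pos=15: enter COMMENT mode (saw '/*')
exit COMMENT mode (now at pos=30)
pos=30: emit LPAREN '('
DONE. 7 tokens: [NUM, ID, LPAREN, NUM, STR, NUM, LPAREN]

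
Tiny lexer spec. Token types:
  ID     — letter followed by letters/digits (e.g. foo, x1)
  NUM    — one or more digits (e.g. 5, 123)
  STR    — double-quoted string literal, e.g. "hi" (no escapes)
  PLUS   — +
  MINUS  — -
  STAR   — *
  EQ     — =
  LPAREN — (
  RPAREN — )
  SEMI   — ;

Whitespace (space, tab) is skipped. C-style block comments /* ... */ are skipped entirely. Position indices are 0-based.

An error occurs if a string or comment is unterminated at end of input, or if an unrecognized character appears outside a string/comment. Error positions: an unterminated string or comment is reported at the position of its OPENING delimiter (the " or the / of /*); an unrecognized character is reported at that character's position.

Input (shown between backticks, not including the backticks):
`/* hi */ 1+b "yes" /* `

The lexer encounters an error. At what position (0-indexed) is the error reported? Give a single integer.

Answer: 19

Derivation:
pos=0: enter COMMENT mode (saw '/*')
exit COMMENT mode (now at pos=8)
pos=9: emit NUM '1' (now at pos=10)
pos=10: emit PLUS '+'
pos=11: emit ID 'b' (now at pos=12)
pos=13: enter STRING mode
pos=13: emit STR "yes" (now at pos=18)
pos=19: enter COMMENT mode (saw '/*')
pos=19: ERROR — unterminated comment (reached EOF)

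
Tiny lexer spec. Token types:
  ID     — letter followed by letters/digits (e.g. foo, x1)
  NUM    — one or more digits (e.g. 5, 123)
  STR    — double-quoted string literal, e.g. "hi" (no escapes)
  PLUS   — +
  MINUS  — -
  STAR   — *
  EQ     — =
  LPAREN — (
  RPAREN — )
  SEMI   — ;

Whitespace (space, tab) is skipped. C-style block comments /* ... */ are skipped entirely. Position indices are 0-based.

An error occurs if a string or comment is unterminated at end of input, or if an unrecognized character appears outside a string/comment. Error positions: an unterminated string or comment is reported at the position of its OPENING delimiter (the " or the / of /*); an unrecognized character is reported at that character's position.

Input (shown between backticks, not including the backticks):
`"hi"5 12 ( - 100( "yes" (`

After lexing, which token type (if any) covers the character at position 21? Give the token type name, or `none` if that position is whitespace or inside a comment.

pos=0: enter STRING mode
pos=0: emit STR "hi" (now at pos=4)
pos=4: emit NUM '5' (now at pos=5)
pos=6: emit NUM '12' (now at pos=8)
pos=9: emit LPAREN '('
pos=11: emit MINUS '-'
pos=13: emit NUM '100' (now at pos=16)
pos=16: emit LPAREN '('
pos=18: enter STRING mode
pos=18: emit STR "yes" (now at pos=23)
pos=24: emit LPAREN '('
DONE. 9 tokens: [STR, NUM, NUM, LPAREN, MINUS, NUM, LPAREN, STR, LPAREN]
Position 21: char is 's' -> STR

Answer: STR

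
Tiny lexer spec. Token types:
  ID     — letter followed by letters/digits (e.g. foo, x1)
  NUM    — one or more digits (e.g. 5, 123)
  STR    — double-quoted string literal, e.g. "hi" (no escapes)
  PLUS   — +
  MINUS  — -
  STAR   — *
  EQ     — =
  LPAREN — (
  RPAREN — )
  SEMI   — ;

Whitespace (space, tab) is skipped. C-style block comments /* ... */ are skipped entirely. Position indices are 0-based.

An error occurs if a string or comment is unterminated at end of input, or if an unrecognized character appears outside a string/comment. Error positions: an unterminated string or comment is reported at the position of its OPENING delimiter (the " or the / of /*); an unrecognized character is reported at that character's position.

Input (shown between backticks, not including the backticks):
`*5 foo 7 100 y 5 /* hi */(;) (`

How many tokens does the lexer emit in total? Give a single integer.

Answer: 11

Derivation:
pos=0: emit STAR '*'
pos=1: emit NUM '5' (now at pos=2)
pos=3: emit ID 'foo' (now at pos=6)
pos=7: emit NUM '7' (now at pos=8)
pos=9: emit NUM '100' (now at pos=12)
pos=13: emit ID 'y' (now at pos=14)
pos=15: emit NUM '5' (now at pos=16)
pos=17: enter COMMENT mode (saw '/*')
exit COMMENT mode (now at pos=25)
pos=25: emit LPAREN '('
pos=26: emit SEMI ';'
pos=27: emit RPAREN ')'
pos=29: emit LPAREN '('
DONE. 11 tokens: [STAR, NUM, ID, NUM, NUM, ID, NUM, LPAREN, SEMI, RPAREN, LPAREN]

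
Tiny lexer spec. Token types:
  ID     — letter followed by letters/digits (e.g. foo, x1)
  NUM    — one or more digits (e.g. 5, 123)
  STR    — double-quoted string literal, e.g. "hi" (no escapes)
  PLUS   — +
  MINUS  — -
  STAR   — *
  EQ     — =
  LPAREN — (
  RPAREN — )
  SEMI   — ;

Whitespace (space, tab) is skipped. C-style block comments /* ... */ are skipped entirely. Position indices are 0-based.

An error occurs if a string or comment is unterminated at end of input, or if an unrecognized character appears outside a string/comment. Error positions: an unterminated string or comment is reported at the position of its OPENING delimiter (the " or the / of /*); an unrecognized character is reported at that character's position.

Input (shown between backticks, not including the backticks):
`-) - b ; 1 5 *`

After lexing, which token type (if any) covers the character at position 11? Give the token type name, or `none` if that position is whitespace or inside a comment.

Answer: NUM

Derivation:
pos=0: emit MINUS '-'
pos=1: emit RPAREN ')'
pos=3: emit MINUS '-'
pos=5: emit ID 'b' (now at pos=6)
pos=7: emit SEMI ';'
pos=9: emit NUM '1' (now at pos=10)
pos=11: emit NUM '5' (now at pos=12)
pos=13: emit STAR '*'
DONE. 8 tokens: [MINUS, RPAREN, MINUS, ID, SEMI, NUM, NUM, STAR]
Position 11: char is '5' -> NUM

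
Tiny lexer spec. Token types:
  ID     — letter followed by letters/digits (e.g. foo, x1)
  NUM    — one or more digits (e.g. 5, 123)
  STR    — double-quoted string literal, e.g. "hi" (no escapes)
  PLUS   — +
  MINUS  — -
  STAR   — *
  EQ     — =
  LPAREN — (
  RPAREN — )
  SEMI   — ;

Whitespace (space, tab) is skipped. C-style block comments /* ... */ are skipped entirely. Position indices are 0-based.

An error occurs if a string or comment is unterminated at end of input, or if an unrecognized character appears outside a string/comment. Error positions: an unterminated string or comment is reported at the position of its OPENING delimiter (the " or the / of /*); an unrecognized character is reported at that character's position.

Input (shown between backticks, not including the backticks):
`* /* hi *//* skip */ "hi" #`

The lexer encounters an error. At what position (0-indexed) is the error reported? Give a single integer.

Answer: 26

Derivation:
pos=0: emit STAR '*'
pos=2: enter COMMENT mode (saw '/*')
exit COMMENT mode (now at pos=10)
pos=10: enter COMMENT mode (saw '/*')
exit COMMENT mode (now at pos=20)
pos=21: enter STRING mode
pos=21: emit STR "hi" (now at pos=25)
pos=26: ERROR — unrecognized char '#'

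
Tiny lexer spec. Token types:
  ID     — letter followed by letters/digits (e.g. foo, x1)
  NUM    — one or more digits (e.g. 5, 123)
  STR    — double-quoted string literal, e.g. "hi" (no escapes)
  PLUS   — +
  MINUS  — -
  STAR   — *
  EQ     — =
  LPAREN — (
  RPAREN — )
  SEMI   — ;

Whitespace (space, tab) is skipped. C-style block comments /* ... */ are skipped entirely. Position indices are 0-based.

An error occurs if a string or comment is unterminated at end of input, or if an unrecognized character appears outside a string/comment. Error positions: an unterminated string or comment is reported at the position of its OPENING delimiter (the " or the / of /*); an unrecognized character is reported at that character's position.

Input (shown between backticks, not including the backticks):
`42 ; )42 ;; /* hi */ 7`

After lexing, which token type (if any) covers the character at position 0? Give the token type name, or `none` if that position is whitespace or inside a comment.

pos=0: emit NUM '42' (now at pos=2)
pos=3: emit SEMI ';'
pos=5: emit RPAREN ')'
pos=6: emit NUM '42' (now at pos=8)
pos=9: emit SEMI ';'
pos=10: emit SEMI ';'
pos=12: enter COMMENT mode (saw '/*')
exit COMMENT mode (now at pos=20)
pos=21: emit NUM '7' (now at pos=22)
DONE. 7 tokens: [NUM, SEMI, RPAREN, NUM, SEMI, SEMI, NUM]
Position 0: char is '4' -> NUM

Answer: NUM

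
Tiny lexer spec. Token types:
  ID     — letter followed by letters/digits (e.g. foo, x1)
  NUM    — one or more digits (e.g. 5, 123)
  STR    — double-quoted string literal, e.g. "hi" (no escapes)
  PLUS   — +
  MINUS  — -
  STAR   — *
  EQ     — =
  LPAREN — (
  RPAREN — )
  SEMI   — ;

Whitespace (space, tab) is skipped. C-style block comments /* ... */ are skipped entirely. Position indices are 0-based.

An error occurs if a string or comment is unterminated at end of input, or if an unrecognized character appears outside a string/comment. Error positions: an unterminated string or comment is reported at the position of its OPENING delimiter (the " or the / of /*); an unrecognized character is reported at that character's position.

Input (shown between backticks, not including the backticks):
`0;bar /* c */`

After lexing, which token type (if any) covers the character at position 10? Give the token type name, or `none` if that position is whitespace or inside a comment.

Answer: none

Derivation:
pos=0: emit NUM '0' (now at pos=1)
pos=1: emit SEMI ';'
pos=2: emit ID 'bar' (now at pos=5)
pos=6: enter COMMENT mode (saw '/*')
exit COMMENT mode (now at pos=13)
DONE. 3 tokens: [NUM, SEMI, ID]
Position 10: char is ' ' -> none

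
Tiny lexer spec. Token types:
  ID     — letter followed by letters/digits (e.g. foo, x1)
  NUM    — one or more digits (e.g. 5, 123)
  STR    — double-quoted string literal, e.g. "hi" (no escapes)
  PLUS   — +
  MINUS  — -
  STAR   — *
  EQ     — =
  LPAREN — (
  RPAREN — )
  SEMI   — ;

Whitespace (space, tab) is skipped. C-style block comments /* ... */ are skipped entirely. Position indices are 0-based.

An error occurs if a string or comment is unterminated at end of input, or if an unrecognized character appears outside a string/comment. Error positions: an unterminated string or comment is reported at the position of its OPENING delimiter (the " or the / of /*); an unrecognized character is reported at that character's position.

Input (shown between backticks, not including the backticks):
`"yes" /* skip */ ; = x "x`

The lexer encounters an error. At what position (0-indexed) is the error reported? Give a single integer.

Answer: 23

Derivation:
pos=0: enter STRING mode
pos=0: emit STR "yes" (now at pos=5)
pos=6: enter COMMENT mode (saw '/*')
exit COMMENT mode (now at pos=16)
pos=17: emit SEMI ';'
pos=19: emit EQ '='
pos=21: emit ID 'x' (now at pos=22)
pos=23: enter STRING mode
pos=23: ERROR — unterminated string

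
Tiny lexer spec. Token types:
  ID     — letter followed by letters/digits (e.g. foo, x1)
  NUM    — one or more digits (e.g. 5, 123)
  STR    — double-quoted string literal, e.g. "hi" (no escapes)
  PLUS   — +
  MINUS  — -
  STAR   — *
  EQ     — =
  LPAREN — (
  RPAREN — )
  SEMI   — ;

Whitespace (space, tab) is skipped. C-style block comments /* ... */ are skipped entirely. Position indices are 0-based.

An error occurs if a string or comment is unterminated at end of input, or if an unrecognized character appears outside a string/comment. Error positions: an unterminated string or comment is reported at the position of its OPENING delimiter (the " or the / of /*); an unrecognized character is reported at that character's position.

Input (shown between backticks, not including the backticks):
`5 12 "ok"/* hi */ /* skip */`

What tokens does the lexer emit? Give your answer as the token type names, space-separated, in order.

pos=0: emit NUM '5' (now at pos=1)
pos=2: emit NUM '12' (now at pos=4)
pos=5: enter STRING mode
pos=5: emit STR "ok" (now at pos=9)
pos=9: enter COMMENT mode (saw '/*')
exit COMMENT mode (now at pos=17)
pos=18: enter COMMENT mode (saw '/*')
exit COMMENT mode (now at pos=28)
DONE. 3 tokens: [NUM, NUM, STR]

Answer: NUM NUM STR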